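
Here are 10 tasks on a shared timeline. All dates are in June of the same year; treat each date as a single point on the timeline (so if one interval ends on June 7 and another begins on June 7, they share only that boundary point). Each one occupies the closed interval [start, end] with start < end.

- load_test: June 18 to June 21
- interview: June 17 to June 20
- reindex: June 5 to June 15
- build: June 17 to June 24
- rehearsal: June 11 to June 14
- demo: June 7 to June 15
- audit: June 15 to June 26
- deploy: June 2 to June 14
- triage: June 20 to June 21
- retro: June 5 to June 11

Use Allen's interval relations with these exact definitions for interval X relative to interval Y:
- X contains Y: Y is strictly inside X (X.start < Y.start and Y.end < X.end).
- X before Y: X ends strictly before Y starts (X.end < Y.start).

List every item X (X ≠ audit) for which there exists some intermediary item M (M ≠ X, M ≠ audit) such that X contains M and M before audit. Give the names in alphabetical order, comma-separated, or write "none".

Target audit = [June 15, June 26].
Intermediaries M with M before audit: deploy, rehearsal, retro.
Via deploy — items with X contains deploy: none.
Via rehearsal — items with X contains rehearsal: demo, reindex.
Via retro — items with X contains retro: deploy.
Union: demo, deploy, reindex.

demo, deploy, reindex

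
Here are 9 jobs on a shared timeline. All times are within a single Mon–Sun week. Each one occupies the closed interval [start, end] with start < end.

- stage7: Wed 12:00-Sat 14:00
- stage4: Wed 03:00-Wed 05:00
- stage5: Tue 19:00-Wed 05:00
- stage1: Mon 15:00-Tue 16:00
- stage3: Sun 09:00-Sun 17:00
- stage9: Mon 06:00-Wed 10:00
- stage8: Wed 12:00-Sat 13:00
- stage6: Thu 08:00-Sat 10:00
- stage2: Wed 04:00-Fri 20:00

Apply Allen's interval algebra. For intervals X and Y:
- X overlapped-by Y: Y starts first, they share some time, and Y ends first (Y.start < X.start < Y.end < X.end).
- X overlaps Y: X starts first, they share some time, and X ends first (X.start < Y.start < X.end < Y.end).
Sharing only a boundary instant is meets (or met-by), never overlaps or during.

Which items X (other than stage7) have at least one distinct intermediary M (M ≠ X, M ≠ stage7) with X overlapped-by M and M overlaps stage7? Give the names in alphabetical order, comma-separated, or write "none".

stage6, stage8

Target stage7 = [Wed 12:00, Sat 14:00].
Intermediaries M with M overlaps stage7: stage2.
Via stage2 — items with X overlapped-by stage2: stage6, stage8.
Union: stage6, stage8.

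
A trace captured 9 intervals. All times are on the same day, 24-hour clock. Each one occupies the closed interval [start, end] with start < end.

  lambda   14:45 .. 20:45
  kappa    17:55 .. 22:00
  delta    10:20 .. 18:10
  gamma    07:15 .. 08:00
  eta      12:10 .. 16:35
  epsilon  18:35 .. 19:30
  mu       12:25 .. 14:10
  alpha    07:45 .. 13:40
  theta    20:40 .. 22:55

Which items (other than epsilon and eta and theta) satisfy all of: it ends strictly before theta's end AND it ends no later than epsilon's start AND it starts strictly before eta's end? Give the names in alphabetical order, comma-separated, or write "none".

Conditions: its end is strictly before theta's end (X.end < 22:55) AND its end is no later than epsilon's start (X.end <= 18:35) AND its start is strictly before eta's end (X.start < 16:35).
alpha: end 13:40 < 22:55? ✓; end 13:40 <= 18:35? ✓; start 07:45 < 16:35? ✓ → yes.
delta: end 18:10 < 22:55? ✓; end 18:10 <= 18:35? ✓; start 10:20 < 16:35? ✓ → yes.
gamma: end 08:00 < 22:55? ✓; end 08:00 <= 18:35? ✓; start 07:15 < 16:35? ✓ → yes.
kappa: end 22:00 < 22:55? ✓; end 22:00 <= 18:35? ✗; start 17:55 < 16:35? ✗ → no.
lambda: end 20:45 < 22:55? ✓; end 20:45 <= 18:35? ✗; start 14:45 < 16:35? ✓ → no.
mu: end 14:10 < 22:55? ✓; end 14:10 <= 18:35? ✓; start 12:25 < 16:35? ✓ → yes.
Result: alpha, delta, gamma, mu.

alpha, delta, gamma, mu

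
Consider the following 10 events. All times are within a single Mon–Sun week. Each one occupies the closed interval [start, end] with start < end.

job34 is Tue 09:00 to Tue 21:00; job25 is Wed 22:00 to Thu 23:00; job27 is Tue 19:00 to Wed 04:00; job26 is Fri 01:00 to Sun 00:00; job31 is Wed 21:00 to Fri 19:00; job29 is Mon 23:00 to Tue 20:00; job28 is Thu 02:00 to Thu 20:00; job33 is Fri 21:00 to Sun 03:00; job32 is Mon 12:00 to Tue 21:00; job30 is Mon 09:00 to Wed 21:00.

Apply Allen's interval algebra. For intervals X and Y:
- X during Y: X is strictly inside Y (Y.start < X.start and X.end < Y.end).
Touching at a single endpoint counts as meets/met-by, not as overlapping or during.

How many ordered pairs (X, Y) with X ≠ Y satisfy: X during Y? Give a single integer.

8

Checking all 90 ordered pairs for relation 'during'; matching pairs in alphabetical order:
(job25, job31): job25 during job31 ✓
(job27, job30): job27 during job30 ✓
(job28, job25): job28 during job25 ✓
(job28, job31): job28 during job31 ✓
(job29, job30): job29 during job30 ✓
(job29, job32): job29 during job32 ✓
(job32, job30): job32 during job30 ✓
(job34, job30): job34 during job30 ✓
Count: 8.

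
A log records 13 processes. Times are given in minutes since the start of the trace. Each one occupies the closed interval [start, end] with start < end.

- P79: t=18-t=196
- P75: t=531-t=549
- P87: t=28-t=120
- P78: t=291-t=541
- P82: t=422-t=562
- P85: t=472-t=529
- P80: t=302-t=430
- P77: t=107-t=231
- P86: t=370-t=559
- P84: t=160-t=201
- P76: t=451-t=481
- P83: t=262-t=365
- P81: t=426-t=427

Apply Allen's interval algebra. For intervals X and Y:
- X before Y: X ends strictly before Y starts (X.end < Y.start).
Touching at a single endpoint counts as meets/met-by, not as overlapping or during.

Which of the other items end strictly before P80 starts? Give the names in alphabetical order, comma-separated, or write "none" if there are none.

P77, P79, P84, P87

Target P80 = [t=302, t=430].
P75 [t=531, t=549] → after → no.
P76 [t=451, t=481] → after → no.
P77 [t=107, t=231] → before → yes.
P78 [t=291, t=541] → contains → no.
P79 [t=18, t=196] → before → yes.
P81 [t=426, t=427] → during → no.
P82 [t=422, t=562] → overlapped-by → no.
P83 [t=262, t=365] → overlaps → no.
P84 [t=160, t=201] → before → yes.
P85 [t=472, t=529] → after → no.
P86 [t=370, t=559] → overlapped-by → no.
P87 [t=28, t=120] → before → yes.
Result: P77, P79, P84, P87.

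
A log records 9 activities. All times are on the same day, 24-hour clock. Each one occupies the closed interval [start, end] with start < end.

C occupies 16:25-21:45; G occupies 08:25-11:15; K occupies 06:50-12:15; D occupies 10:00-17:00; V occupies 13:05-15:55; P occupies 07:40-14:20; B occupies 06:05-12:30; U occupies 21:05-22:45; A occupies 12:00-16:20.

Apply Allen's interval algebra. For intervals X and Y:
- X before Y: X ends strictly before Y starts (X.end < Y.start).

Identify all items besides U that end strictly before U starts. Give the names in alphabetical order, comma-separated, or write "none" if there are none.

A, B, D, G, K, P, V

Target U = [21:05, 22:45].
A [12:00, 16:20] → before → yes.
B [06:05, 12:30] → before → yes.
C [16:25, 21:45] → overlaps → no.
D [10:00, 17:00] → before → yes.
G [08:25, 11:15] → before → yes.
K [06:50, 12:15] → before → yes.
P [07:40, 14:20] → before → yes.
V [13:05, 15:55] → before → yes.
Result: A, B, D, G, K, P, V.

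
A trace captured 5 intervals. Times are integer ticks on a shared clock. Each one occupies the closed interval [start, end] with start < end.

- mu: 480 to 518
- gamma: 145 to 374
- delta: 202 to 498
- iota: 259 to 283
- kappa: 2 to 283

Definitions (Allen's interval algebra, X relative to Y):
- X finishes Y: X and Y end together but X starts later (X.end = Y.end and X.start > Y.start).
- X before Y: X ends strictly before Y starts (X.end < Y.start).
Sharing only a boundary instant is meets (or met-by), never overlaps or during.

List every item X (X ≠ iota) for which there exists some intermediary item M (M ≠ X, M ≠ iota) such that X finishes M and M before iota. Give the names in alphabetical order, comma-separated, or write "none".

none

Target iota = [259, 283].
Intermediaries M with M before iota: none.
Union: none.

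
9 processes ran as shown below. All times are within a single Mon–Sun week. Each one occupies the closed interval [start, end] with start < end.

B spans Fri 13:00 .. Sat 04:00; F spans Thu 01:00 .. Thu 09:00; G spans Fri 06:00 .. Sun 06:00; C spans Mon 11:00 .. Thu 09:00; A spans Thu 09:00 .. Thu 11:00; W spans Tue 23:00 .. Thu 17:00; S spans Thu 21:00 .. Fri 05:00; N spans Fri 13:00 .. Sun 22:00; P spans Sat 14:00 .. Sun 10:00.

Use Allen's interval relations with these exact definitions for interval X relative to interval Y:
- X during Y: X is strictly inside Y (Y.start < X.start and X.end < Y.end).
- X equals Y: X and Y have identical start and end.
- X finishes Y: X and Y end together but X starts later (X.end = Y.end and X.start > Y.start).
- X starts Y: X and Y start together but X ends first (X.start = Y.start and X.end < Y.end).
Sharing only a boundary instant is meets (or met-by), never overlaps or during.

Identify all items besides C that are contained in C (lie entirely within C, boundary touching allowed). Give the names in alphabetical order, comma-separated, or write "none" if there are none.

Target C = [Mon 11:00, Thu 09:00].
A [Thu 09:00, Thu 11:00] → met-by → no.
B [Fri 13:00, Sat 04:00] → after → no.
F [Thu 01:00, Thu 09:00] → finishes → yes.
G [Fri 06:00, Sun 06:00] → after → no.
N [Fri 13:00, Sun 22:00] → after → no.
P [Sat 14:00, Sun 10:00] → after → no.
S [Thu 21:00, Fri 05:00] → after → no.
W [Tue 23:00, Thu 17:00] → overlapped-by → no.
Result: F.

F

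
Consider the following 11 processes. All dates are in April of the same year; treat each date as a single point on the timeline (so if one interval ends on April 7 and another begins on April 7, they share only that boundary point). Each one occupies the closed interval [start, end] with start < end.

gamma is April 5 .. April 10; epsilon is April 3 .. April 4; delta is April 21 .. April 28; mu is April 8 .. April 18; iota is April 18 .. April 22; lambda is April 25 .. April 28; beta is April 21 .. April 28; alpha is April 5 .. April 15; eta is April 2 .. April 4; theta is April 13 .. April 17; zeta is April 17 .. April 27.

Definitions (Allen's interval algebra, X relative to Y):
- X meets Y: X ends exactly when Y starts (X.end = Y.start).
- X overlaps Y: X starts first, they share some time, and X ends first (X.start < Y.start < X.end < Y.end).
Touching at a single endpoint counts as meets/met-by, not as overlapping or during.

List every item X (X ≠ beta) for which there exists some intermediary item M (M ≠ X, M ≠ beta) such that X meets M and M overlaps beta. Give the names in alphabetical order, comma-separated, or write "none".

Target beta = [April 21, April 28].
Intermediaries M with M overlaps beta: iota, zeta.
Via iota — items with X meets iota: mu.
Via zeta — items with X meets zeta: theta.
Union: mu, theta.

mu, theta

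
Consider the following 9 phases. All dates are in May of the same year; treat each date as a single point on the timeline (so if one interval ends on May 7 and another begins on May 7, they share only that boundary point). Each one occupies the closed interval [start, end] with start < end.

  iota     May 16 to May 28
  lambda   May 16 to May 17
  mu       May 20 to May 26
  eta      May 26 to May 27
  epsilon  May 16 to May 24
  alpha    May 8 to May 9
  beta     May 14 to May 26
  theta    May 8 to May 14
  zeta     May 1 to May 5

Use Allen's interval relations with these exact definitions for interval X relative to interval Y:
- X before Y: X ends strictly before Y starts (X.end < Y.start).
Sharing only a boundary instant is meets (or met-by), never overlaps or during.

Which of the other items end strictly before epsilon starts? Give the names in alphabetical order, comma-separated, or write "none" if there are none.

alpha, theta, zeta

Target epsilon = [May 16, May 24].
alpha [May 8, May 9] → before → yes.
beta [May 14, May 26] → contains → no.
eta [May 26, May 27] → after → no.
iota [May 16, May 28] → started-by → no.
lambda [May 16, May 17] → starts → no.
mu [May 20, May 26] → overlapped-by → no.
theta [May 8, May 14] → before → yes.
zeta [May 1, May 5] → before → yes.
Result: alpha, theta, zeta.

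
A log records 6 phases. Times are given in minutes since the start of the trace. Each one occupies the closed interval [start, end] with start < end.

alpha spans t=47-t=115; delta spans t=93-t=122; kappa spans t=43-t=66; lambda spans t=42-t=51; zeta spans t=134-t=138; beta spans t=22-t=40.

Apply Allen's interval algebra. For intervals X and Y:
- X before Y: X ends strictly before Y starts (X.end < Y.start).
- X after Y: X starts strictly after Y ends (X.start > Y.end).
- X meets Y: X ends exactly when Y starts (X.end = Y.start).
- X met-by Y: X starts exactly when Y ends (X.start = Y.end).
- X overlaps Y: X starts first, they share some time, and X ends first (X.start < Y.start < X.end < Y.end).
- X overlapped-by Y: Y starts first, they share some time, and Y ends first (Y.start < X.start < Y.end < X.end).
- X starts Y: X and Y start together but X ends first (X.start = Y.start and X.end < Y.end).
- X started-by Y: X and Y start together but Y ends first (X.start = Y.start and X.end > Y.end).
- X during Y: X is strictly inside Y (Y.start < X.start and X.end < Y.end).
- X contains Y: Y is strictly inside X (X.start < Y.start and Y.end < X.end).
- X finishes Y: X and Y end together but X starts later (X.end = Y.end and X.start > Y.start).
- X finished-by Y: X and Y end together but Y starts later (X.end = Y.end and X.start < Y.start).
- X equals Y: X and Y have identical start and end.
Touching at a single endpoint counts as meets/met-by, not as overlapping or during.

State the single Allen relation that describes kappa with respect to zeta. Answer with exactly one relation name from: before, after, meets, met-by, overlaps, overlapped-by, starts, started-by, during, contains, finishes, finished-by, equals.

kappa = [t=43, t=66]; zeta = [t=134, t=138].
Compare endpoints: kappa.start < zeta.start, kappa.start < zeta.end, kappa.end < zeta.start, kappa.end < zeta.end.
That pattern is 'before'.

before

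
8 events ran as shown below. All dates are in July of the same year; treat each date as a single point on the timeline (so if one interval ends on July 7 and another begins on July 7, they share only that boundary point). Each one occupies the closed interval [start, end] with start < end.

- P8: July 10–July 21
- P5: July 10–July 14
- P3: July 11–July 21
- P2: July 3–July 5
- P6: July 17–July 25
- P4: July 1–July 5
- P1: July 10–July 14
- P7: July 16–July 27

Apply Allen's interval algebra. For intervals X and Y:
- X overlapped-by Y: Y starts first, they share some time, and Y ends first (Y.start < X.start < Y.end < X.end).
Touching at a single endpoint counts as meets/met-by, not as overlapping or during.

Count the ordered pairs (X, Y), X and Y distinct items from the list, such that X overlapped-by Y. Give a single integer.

Checking all 56 ordered pairs for relation 'overlapped-by'; matching pairs in alphabetical order:
(P3, P1): P3 overlapped-by P1 ✓
(P3, P5): P3 overlapped-by P5 ✓
(P6, P3): P6 overlapped-by P3 ✓
(P6, P8): P6 overlapped-by P8 ✓
(P7, P3): P7 overlapped-by P3 ✓
(P7, P8): P7 overlapped-by P8 ✓
Count: 6.

6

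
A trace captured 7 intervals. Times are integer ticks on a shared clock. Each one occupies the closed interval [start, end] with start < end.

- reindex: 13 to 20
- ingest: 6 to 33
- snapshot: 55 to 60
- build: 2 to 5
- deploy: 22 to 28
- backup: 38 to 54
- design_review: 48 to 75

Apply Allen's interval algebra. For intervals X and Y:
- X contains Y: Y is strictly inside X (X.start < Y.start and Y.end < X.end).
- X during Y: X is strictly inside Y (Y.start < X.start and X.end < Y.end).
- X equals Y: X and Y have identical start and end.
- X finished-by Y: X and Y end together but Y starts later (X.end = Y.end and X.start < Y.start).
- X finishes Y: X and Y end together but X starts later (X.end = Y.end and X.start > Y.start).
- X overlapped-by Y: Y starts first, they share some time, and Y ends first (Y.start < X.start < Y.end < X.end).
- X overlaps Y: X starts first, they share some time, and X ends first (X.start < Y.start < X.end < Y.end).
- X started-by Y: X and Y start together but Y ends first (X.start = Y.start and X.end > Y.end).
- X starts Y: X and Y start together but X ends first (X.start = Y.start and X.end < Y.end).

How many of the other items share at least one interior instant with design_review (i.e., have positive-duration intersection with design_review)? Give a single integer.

Target design_review = [48, 75].
backup [38, 54] → overlaps → counts.
build [2, 5] → before → no.
deploy [22, 28] → before → no.
ingest [6, 33] → before → no.
reindex [13, 20] → before → no.
snapshot [55, 60] → during → counts.
Total: 2.

2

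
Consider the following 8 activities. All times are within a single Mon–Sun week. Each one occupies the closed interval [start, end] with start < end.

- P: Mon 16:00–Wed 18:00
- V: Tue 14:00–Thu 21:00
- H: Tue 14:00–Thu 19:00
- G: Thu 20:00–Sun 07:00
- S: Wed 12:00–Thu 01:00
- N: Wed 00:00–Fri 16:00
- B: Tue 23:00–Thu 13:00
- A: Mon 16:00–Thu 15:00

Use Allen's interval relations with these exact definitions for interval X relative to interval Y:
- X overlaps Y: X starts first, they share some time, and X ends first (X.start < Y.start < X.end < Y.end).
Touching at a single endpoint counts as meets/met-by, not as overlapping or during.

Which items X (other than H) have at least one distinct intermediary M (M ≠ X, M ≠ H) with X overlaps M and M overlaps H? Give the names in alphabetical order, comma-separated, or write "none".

Target H = [Tue 14:00, Thu 19:00].
Intermediaries M with M overlaps H: A, P.
Via A — items with X overlaps A: none.
Via P — items with X overlaps P: none.
Union: none.

none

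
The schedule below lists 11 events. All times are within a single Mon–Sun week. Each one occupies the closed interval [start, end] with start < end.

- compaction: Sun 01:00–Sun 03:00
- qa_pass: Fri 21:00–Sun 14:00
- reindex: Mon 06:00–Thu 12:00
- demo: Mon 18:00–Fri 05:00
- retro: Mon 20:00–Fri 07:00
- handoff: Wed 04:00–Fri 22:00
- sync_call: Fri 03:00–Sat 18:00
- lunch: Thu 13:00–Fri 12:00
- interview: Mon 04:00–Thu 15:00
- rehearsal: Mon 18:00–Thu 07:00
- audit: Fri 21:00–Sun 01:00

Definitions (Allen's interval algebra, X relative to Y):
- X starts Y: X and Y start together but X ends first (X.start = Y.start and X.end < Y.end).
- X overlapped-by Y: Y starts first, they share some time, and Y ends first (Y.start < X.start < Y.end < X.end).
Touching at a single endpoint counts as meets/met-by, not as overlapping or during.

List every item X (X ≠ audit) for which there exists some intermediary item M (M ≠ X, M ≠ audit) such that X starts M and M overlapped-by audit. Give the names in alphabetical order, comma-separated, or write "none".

Target audit = [Fri 21:00, Sun 01:00].
Intermediaries M with M overlapped-by audit: none.
Union: none.

none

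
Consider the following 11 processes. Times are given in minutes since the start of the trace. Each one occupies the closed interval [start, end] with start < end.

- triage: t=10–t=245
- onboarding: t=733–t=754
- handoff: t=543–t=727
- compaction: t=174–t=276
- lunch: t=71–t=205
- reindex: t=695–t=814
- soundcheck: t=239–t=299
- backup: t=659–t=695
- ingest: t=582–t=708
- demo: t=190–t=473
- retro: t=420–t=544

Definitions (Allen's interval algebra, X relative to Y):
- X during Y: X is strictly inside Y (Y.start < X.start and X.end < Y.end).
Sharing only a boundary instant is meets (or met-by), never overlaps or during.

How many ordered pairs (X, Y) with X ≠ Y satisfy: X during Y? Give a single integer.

6

Checking all 110 ordered pairs for relation 'during'; matching pairs in alphabetical order:
(backup, handoff): backup during handoff ✓
(backup, ingest): backup during ingest ✓
(ingest, handoff): ingest during handoff ✓
(lunch, triage): lunch during triage ✓
(onboarding, reindex): onboarding during reindex ✓
(soundcheck, demo): soundcheck during demo ✓
Count: 6.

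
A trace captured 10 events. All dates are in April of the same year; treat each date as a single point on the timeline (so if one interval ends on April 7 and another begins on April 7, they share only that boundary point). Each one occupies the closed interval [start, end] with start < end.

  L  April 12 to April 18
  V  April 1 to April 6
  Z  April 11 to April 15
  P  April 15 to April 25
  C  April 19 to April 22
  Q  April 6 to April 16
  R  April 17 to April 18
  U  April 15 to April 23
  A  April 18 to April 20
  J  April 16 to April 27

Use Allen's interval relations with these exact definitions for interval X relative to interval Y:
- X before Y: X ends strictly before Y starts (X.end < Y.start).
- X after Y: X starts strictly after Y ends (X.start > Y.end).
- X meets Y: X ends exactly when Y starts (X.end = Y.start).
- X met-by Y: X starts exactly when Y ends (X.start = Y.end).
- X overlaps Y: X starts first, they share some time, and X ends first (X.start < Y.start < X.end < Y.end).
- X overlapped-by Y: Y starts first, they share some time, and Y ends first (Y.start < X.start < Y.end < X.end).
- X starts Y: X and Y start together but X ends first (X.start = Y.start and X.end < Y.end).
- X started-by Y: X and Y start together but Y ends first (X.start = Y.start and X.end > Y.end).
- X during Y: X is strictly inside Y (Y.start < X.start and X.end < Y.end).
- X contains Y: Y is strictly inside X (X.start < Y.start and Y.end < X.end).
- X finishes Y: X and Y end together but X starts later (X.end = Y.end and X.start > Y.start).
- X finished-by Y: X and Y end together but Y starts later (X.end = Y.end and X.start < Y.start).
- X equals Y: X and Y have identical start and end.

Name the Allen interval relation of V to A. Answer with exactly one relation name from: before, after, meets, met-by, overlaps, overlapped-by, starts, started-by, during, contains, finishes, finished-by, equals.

V = [April 1, April 6]; A = [April 18, April 20].
Compare endpoints: V.start < A.start, V.start < A.end, V.end < A.start, V.end < A.end.
That pattern is 'before'.

before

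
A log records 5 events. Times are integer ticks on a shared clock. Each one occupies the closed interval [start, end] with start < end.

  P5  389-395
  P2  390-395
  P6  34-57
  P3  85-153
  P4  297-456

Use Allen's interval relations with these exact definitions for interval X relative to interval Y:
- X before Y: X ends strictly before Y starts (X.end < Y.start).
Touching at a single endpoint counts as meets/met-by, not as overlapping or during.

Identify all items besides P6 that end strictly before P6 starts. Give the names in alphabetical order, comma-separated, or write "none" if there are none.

Target P6 = [34, 57].
P2 [390, 395] → after → no.
P3 [85, 153] → after → no.
P4 [297, 456] → after → no.
P5 [389, 395] → after → no.
Result: none.

none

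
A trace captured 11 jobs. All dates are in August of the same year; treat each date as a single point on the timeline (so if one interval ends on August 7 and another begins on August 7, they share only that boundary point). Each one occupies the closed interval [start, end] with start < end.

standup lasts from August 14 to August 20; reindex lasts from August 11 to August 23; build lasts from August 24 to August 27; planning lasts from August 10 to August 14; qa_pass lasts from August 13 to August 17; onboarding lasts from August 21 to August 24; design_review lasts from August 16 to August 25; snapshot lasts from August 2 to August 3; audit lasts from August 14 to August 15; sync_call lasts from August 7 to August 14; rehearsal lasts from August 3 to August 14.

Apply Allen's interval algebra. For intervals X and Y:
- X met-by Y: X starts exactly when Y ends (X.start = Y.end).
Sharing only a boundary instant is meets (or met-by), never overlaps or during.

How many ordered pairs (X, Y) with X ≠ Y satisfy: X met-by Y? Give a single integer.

Checking all 110 ordered pairs for relation 'met-by'; matching pairs in alphabetical order:
(audit, planning): audit met-by planning ✓
(audit, rehearsal): audit met-by rehearsal ✓
(audit, sync_call): audit met-by sync_call ✓
(build, onboarding): build met-by onboarding ✓
(rehearsal, snapshot): rehearsal met-by snapshot ✓
(standup, planning): standup met-by planning ✓
(standup, rehearsal): standup met-by rehearsal ✓
(standup, sync_call): standup met-by sync_call ✓
Count: 8.

8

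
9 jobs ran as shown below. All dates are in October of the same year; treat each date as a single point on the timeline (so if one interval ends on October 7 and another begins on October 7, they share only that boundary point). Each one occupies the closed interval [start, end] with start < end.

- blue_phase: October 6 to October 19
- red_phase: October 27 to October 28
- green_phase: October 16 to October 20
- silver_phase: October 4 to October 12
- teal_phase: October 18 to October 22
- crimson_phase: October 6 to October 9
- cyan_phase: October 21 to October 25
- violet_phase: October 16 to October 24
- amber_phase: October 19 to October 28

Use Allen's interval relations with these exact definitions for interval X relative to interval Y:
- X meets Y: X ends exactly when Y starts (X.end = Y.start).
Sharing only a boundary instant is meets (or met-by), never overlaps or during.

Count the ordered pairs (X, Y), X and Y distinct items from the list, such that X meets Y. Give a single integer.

1

Checking all 72 ordered pairs for relation 'meets'; matching pairs in alphabetical order:
(blue_phase, amber_phase): blue_phase meets amber_phase ✓
Count: 1.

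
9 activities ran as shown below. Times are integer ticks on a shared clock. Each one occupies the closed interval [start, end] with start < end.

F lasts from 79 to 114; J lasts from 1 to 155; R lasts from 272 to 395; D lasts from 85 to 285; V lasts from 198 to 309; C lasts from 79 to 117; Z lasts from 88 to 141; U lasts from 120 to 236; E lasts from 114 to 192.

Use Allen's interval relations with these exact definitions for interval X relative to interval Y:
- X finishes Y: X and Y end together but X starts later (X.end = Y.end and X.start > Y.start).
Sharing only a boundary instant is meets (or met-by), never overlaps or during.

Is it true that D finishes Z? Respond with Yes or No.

D = [85, 285], Z = [88, 141].
Actual relation of D to Z: contains.
Asked whether 'finishes' holds → No.

No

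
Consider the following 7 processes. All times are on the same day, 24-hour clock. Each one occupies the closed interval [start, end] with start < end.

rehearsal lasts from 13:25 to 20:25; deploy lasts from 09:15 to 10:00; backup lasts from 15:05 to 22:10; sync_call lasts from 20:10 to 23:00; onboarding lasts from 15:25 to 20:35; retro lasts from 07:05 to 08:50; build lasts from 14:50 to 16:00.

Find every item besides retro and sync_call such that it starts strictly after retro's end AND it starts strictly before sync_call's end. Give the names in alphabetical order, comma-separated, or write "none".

Conditions: its start is strictly after retro's end (X.start > 08:50) AND its start is strictly before sync_call's end (X.start < 23:00).
backup: start 15:05 > 08:50? ✓; start 15:05 < 23:00? ✓ → yes.
build: start 14:50 > 08:50? ✓; start 14:50 < 23:00? ✓ → yes.
deploy: start 09:15 > 08:50? ✓; start 09:15 < 23:00? ✓ → yes.
onboarding: start 15:25 > 08:50? ✓; start 15:25 < 23:00? ✓ → yes.
rehearsal: start 13:25 > 08:50? ✓; start 13:25 < 23:00? ✓ → yes.
Result: backup, build, deploy, onboarding, rehearsal.

backup, build, deploy, onboarding, rehearsal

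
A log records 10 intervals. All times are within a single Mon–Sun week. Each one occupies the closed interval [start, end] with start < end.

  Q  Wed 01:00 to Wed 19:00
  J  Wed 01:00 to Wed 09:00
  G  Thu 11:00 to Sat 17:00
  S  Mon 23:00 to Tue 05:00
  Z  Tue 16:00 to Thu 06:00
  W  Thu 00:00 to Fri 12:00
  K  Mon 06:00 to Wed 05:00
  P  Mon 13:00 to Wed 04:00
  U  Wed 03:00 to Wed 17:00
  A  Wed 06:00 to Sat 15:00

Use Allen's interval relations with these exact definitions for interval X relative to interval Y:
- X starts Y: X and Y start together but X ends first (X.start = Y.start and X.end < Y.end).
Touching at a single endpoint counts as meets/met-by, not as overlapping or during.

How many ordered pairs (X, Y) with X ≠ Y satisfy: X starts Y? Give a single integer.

Checking all 90 ordered pairs for relation 'starts'; matching pairs in alphabetical order:
(J, Q): J starts Q ✓
Count: 1.

1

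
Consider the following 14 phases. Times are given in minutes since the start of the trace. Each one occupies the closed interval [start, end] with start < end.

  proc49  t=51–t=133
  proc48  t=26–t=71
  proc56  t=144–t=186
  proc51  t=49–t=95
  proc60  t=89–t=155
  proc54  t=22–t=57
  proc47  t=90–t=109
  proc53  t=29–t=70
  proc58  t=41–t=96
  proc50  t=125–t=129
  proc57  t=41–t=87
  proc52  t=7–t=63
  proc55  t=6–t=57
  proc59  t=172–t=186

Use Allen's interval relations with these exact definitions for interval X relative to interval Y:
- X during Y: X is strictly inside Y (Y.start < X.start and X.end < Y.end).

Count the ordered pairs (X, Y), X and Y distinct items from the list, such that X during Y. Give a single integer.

Checking all 182 ordered pairs for relation 'during'; matching pairs in alphabetical order:
(proc47, proc49): proc47 during proc49 ✓
(proc47, proc60): proc47 during proc60 ✓
(proc50, proc49): proc50 during proc49 ✓
(proc50, proc60): proc50 during proc60 ✓
(proc51, proc58): proc51 during proc58 ✓
(proc53, proc48): proc53 during proc48 ✓
(proc54, proc52): proc54 during proc52 ✓
Count: 7.

7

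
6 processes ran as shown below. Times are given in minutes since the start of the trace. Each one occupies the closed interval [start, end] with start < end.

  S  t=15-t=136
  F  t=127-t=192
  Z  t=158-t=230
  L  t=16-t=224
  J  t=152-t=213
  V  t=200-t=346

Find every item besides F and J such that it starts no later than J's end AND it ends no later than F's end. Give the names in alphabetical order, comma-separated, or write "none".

S

Conditions: its start is no later than J's end (X.start <= t=213) AND its end is no later than F's end (X.end <= t=192).
L: start t=16 <= t=213? ✓; end t=224 <= t=192? ✗ → no.
S: start t=15 <= t=213? ✓; end t=136 <= t=192? ✓ → yes.
V: start t=200 <= t=213? ✓; end t=346 <= t=192? ✗ → no.
Z: start t=158 <= t=213? ✓; end t=230 <= t=192? ✗ → no.
Result: S.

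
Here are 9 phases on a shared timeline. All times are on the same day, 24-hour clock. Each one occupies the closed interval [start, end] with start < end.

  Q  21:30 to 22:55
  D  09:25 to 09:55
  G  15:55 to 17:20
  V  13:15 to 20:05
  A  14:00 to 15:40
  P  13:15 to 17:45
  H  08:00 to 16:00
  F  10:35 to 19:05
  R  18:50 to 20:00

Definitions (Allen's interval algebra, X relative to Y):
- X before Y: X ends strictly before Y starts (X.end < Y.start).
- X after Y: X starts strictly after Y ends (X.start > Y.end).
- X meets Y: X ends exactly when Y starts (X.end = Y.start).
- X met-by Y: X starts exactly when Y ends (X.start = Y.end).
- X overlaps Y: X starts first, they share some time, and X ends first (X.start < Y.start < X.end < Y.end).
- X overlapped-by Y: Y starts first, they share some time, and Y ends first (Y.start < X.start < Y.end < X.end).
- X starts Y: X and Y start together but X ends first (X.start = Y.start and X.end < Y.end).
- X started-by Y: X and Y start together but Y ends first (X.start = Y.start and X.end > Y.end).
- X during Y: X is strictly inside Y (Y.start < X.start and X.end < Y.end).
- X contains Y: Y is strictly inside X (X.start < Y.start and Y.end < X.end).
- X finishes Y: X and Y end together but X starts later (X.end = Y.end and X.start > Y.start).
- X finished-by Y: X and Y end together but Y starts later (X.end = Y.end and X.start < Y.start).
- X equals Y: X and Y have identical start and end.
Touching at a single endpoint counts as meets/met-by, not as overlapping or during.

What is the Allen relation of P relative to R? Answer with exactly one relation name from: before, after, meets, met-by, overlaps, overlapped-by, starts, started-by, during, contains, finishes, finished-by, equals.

P = [13:15, 17:45]; R = [18:50, 20:00].
Compare endpoints: P.start < R.start, P.start < R.end, P.end < R.start, P.end < R.end.
That pattern is 'before'.

before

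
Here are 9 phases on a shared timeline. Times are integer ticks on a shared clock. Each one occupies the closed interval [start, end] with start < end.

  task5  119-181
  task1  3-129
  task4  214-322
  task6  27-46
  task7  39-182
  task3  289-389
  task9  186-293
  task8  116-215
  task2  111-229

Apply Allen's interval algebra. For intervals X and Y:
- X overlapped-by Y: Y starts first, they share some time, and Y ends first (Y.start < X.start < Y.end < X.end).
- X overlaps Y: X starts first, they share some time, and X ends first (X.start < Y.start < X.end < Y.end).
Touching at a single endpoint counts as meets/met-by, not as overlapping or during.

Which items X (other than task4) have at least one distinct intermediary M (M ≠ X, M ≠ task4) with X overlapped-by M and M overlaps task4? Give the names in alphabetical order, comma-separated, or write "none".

task3, task9

Target task4 = [214, 322].
Intermediaries M with M overlaps task4: task2, task8, task9.
Via task2 — items with X overlapped-by task2: task9.
Via task8 — items with X overlapped-by task8: task9.
Via task9 — items with X overlapped-by task9: task3.
Union: task3, task9.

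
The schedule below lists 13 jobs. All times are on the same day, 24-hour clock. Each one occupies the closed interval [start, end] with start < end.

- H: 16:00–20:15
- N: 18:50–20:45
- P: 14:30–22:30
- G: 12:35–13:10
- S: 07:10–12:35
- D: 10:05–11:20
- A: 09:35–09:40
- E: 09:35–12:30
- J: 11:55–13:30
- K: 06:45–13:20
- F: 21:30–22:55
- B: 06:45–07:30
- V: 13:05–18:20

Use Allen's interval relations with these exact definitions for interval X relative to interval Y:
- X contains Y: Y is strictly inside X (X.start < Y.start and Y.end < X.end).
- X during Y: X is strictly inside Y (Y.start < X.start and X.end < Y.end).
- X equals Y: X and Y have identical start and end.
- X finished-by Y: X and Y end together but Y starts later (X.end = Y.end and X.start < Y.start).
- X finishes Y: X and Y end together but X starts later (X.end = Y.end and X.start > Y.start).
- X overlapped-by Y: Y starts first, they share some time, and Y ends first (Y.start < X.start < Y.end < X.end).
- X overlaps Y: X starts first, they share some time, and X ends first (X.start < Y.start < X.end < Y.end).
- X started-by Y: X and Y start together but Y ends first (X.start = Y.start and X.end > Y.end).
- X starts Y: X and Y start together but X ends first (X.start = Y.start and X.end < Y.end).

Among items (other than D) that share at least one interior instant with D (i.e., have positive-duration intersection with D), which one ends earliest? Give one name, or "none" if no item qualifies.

E

Target D = [10:05, 11:20].
A [09:35, 09:40] → before → excluded.
B [06:45, 07:30] → before → excluded.
E [09:35, 12:30] → contains → candidate.
F [21:30, 22:55] → after → excluded.
G [12:35, 13:10] → after → excluded.
H [16:00, 20:15] → after → excluded.
J [11:55, 13:30] → after → excluded.
K [06:45, 13:20] → contains → candidate.
N [18:50, 20:45] → after → excluded.
P [14:30, 22:30] → after → excluded.
S [07:10, 12:35] → contains → candidate.
V [13:05, 18:20] → after → excluded.
Among candidates, earliest end is 12:30 → E.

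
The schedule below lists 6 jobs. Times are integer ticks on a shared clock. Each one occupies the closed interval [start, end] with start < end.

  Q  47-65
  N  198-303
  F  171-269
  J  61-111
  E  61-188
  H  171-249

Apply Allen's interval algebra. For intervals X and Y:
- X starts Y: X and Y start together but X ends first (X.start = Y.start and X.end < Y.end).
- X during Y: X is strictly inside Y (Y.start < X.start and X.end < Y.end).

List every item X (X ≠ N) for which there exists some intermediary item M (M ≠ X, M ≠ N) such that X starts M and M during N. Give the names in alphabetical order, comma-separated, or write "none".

Target N = [198, 303].
Intermediaries M with M during N: none.
Union: none.

none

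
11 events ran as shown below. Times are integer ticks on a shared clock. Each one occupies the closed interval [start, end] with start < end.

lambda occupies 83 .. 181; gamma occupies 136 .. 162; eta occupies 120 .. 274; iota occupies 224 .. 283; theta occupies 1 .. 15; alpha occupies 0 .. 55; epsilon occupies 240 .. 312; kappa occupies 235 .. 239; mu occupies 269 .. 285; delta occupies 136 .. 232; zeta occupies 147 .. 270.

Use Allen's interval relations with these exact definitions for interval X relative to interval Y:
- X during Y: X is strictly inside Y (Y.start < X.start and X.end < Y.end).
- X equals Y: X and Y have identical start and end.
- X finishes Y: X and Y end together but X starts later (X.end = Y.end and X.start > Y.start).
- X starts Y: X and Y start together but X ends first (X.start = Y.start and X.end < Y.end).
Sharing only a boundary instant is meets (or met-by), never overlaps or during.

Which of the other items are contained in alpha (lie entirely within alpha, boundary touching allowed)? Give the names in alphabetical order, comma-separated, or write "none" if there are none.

Target alpha = [0, 55].
delta [136, 232] → after → no.
epsilon [240, 312] → after → no.
eta [120, 274] → after → no.
gamma [136, 162] → after → no.
iota [224, 283] → after → no.
kappa [235, 239] → after → no.
lambda [83, 181] → after → no.
mu [269, 285] → after → no.
theta [1, 15] → during → yes.
zeta [147, 270] → after → no.
Result: theta.

theta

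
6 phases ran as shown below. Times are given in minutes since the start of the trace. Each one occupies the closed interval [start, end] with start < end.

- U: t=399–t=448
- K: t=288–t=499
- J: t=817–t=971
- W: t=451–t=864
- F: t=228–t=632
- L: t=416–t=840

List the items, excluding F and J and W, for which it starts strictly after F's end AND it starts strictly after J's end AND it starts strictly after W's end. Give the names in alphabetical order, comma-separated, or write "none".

none

Conditions: its start is strictly after F's end (X.start > t=632) AND its start is strictly after J's end (X.start > t=971) AND its start is strictly after W's end (X.start > t=864).
K: start t=288 > t=632? ✗; start t=288 > t=971? ✗; start t=288 > t=864? ✗ → no.
L: start t=416 > t=632? ✗; start t=416 > t=971? ✗; start t=416 > t=864? ✗ → no.
U: start t=399 > t=632? ✗; start t=399 > t=971? ✗; start t=399 > t=864? ✗ → no.
Result: none.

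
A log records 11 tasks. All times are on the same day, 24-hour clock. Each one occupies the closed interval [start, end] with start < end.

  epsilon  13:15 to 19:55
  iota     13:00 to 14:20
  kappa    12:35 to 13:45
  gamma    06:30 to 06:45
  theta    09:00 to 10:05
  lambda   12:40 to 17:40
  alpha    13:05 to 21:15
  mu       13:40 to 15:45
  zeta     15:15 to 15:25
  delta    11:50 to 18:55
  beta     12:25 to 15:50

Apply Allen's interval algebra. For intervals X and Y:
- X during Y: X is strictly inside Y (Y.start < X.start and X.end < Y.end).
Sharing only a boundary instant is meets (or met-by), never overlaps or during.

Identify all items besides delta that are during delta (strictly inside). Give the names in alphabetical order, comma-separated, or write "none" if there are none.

beta, iota, kappa, lambda, mu, zeta

Target delta = [11:50, 18:55].
alpha [13:05, 21:15] → overlapped-by → no.
beta [12:25, 15:50] → during → yes.
epsilon [13:15, 19:55] → overlapped-by → no.
gamma [06:30, 06:45] → before → no.
iota [13:00, 14:20] → during → yes.
kappa [12:35, 13:45] → during → yes.
lambda [12:40, 17:40] → during → yes.
mu [13:40, 15:45] → during → yes.
theta [09:00, 10:05] → before → no.
zeta [15:15, 15:25] → during → yes.
Result: beta, iota, kappa, lambda, mu, zeta.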